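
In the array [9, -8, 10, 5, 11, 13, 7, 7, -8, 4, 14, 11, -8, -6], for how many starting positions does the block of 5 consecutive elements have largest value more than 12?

9

(9, -8, 10, 5, 11) → max 11
(-8, 10, 5, 11, 13) → max 13  > 12 ✓
(10, 5, 11, 13, 7) → max 13  > 12 ✓
(5, 11, 13, 7, 7) → max 13  > 12 ✓
(11, 13, 7, 7, -8) → max 13  > 12 ✓
(13, 7, 7, -8, 4) → max 13  > 12 ✓
(7, 7, -8, 4, 14) → max 14  > 12 ✓
(7, -8, 4, 14, 11) → max 14  > 12 ✓
(-8, 4, 14, 11, -8) → max 14  > 12 ✓
(4, 14, 11, -8, -6) → max 14  > 12 ✓
9 windows satisfy the condition.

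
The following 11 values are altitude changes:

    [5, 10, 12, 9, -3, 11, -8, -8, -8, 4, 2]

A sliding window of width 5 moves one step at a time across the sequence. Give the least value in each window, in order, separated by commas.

-3, -3, -8, -8, -8, -8, -8

Sliding a size-5 window across the 11 values:
5 10 12 9 -3 → min -3
10 12 9 -3 11 → min -3
12 9 -3 11 -8 → min -8
9 -3 11 -8 -8 → min -8
-3 11 -8 -8 -8 → min -8
11 -8 -8 -8 4 → min -8
-8 -8 -8 4 2 → min -8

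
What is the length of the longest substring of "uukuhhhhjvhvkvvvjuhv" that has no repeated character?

add u: [u] len 1
add u (repeat u, move left end past it): [u] len 1
add k: [u, k] len 2
add u (repeat u, move left end past it): [k, u] len 2
add h: [k, u, h] len 3
add h (repeat h, move left end past it): [h] len 1
add h (repeat h, move left end past it): [h] len 1
add h (repeat h, move left end past it): [h] len 1
add j: [h, j] len 2
add v: [h, j, v] len 3
add h (repeat h, move left end past it): [j, v, h] len 3
add v (repeat v, move left end past it): [h, v] len 2
add k: [h, v, k] len 3
add v (repeat v, move left end past it): [k, v] len 2
add v (repeat v, move left end past it): [v] len 1
add v (repeat v, move left end past it): [v] len 1
add j: [v, j] len 2
add u: [v, j, u] len 3
add h: [v, j, u, h] len 4
add v (repeat v, move left end past it): [j, u, h, v] len 4
Longest all-distinct length: 4.

4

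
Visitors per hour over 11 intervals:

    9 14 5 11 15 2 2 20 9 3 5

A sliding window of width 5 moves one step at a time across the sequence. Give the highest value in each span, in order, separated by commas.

9 14 5 11 15 → max 15
14 5 11 15 2 → max 15
5 11 15 2 2 → max 15
11 15 2 2 20 → max 20
15 2 2 20 9 → max 20
2 2 20 9 3 → max 20
2 20 9 3 5 → max 20

15, 15, 15, 20, 20, 20, 20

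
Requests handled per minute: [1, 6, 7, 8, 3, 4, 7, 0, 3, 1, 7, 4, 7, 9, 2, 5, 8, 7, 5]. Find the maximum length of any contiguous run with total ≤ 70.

Extend to the right; shrink from the left whenever the sum exceeds 70:
add 1: [1] sum 1, len 1
add 6: [1, 6] sum 7, len 2
add 7: [1, 6, 7] sum 14, len 3
add 8: [1, 6, 7, 8] sum 22, len 4
add 3: [1, 6, 7, 8, 3] sum 25, len 5
add 4: [1, 6, 7, 8, 3, 4] sum 29, len 6
add 7: [1, 6, 7, 8, 3, 4, 7] sum 36, len 7
add 0: [1, 6, 7, 8, 3, 4, 7, 0] sum 36, len 8
add 3: [1, 6, 7, 8, 3, 4, 7, 0, 3] sum 39, len 9
add 1: [1, 6, 7, 8, 3, 4, 7, 0, 3, 1] sum 40, len 10
add 7: [1, 6, 7, 8, 3, 4, 7, 0, 3, 1, 7] sum 47, len 11
add 4: [1, 6, 7, 8, 3, 4, 7, 0, 3, 1, 7, 4] sum 51, len 12
add 7: [1, 6, 7, 8, 3, 4, 7, 0, 3, 1, 7, 4, 7] sum 58, len 13
add 9: [1, 6, 7, 8, 3, 4, 7, 0, 3, 1, 7, 4, 7, 9] sum 67, len 14
add 2: [1, 6, 7, 8, 3, 4, 7, 0, 3, 1, 7, 4, 7, 9, 2] sum 69, len 15
add 5: [7, 8, 3, 4, 7, 0, 3, 1, 7, 4, 7, 9, 2, 5] sum 67, len 14
add 8: [8, 3, 4, 7, 0, 3, 1, 7, 4, 7, 9, 2, 5, 8] sum 68, len 14
add 7: [3, 4, 7, 0, 3, 1, 7, 4, 7, 9, 2, 5, 8, 7] sum 67, len 14
add 5: [4, 7, 0, 3, 1, 7, 4, 7, 9, 2, 5, 8, 7, 5] sum 69, len 14
Longest length seen: 15.

15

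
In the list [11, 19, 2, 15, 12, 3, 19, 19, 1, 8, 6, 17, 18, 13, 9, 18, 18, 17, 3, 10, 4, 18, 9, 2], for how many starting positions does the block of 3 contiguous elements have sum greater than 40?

5

[11, 19, 2] → sum 32
[19, 2, 15] → sum 36
[2, 15, 12] → sum 29
[15, 12, 3] → sum 30
[12, 3, 19] → sum 34
[3, 19, 19] → sum 41  > 40 ✓
[19, 19, 1] → sum 39
[19, 1, 8] → sum 28
[1, 8, 6] → sum 15
[8, 6, 17] → sum 31
[6, 17, 18] → sum 41  > 40 ✓
[17, 18, 13] → sum 48  > 40 ✓
[18, 13, 9] → sum 40
[13, 9, 18] → sum 40
[9, 18, 18] → sum 45  > 40 ✓
[18, 18, 17] → sum 53  > 40 ✓
[18, 17, 3] → sum 38
[17, 3, 10] → sum 30
[3, 10, 4] → sum 17
[10, 4, 18] → sum 32
[4, 18, 9] → sum 31
[18, 9, 2] → sum 29
5 windows satisfy the condition.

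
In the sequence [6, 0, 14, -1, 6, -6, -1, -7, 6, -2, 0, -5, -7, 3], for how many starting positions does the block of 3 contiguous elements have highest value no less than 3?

[6, 0, 14] → max 14  ≥ 3 ✓
[0, 14, -1] → max 14  ≥ 3 ✓
[14, -1, 6] → max 14  ≥ 3 ✓
[-1, 6, -6] → max 6  ≥ 3 ✓
[6, -6, -1] → max 6  ≥ 3 ✓
[-6, -1, -7] → max -1
[-1, -7, 6] → max 6  ≥ 3 ✓
[-7, 6, -2] → max 6  ≥ 3 ✓
[6, -2, 0] → max 6  ≥ 3 ✓
[-2, 0, -5] → max 0
[0, -5, -7] → max 0
[-5, -7, 3] → max 3  ≥ 3 ✓
9 windows satisfy the condition.

9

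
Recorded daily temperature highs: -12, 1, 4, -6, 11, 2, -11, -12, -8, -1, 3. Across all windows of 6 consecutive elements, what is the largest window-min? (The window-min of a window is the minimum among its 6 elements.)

Each size-6 window and its min:
[-12, 1, 4, -6, 11, 2] → min -12
[1, 4, -6, 11, 2, -11] → min -11
[4, -6, 11, 2, -11, -12] → min -12
[-6, 11, 2, -11, -12, -8] → min -12
[11, 2, -11, -12, -8, -1] → min -12
[2, -11, -12, -8, -1, 3] → min -12
Largest of these is -11.

-11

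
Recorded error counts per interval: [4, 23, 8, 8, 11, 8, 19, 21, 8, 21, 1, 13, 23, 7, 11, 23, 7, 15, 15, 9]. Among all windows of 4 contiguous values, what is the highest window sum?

69

(4, 23, 8, 8) → sum 43
(23, 8, 8, 11) → sum 50
(8, 8, 11, 8) → sum 35
(8, 11, 8, 19) → sum 46
(11, 8, 19, 21) → sum 59
(8, 19, 21, 8) → sum 56
(19, 21, 8, 21) → sum 69
(21, 8, 21, 1) → sum 51
(8, 21, 1, 13) → sum 43
(21, 1, 13, 23) → sum 58
(1, 13, 23, 7) → sum 44
(13, 23, 7, 11) → sum 54
(23, 7, 11, 23) → sum 64
(7, 11, 23, 7) → sum 48
(11, 23, 7, 15) → sum 56
(23, 7, 15, 15) → sum 60
(7, 15, 15, 9) → sum 46
Highest of these is 69.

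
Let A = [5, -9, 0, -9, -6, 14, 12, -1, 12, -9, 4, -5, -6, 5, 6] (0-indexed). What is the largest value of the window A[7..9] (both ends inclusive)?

12

Elements at indices 7..9: -1, 12, -9
max(-1, 12, -9) = 12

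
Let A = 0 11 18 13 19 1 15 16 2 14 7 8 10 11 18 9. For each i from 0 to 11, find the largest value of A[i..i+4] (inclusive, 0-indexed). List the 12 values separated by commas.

19, 19, 19, 19, 19, 16, 16, 16, 14, 14, 18, 18

[0, 11, 18, 13, 19] → max 19
[11, 18, 13, 19, 1] → max 19
[18, 13, 19, 1, 15] → max 19
[13, 19, 1, 15, 16] → max 19
[19, 1, 15, 16, 2] → max 19
[1, 15, 16, 2, 14] → max 16
[15, 16, 2, 14, 7] → max 16
[16, 2, 14, 7, 8] → max 16
[2, 14, 7, 8, 10] → max 14
[14, 7, 8, 10, 11] → max 14
[7, 8, 10, 11, 18] → max 18
[8, 10, 11, 18, 9] → max 18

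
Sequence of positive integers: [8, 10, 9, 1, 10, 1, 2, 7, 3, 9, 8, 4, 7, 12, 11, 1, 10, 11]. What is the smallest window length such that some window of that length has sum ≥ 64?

8

add 8: running sum 8 < 64
add 10: running sum 18 < 64
add 9: running sum 27 < 64
add 1: running sum 28 < 64
add 10: running sum 38 < 64
add 1: running sum 39 < 64
add 2: running sum 41 < 64
add 7: running sum 48 < 64
add 3: running sum 51 < 64
add 9: running sum 60 < 64
end 10: [8, 10, 9, 1, 10, 1, 2, 7, 3, 9, 8] sum 68, len 11
end 11: [10, 9, 1, 10, 1, 2, 7, 3, 9, 8, 4] sum 64, len 11
end 12: [10, 9, 1, 10, 1, 2, 7, 3, 9, 8, 4, 7] sum 71, len 12
end 13: [1, 10, 1, 2, 7, 3, 9, 8, 4, 7, 12] sum 64, len 11
end 14: [1, 2, 7, 3, 9, 8, 4, 7, 12, 11] sum 64, len 10
end 15: [2, 7, 3, 9, 8, 4, 7, 12, 11, 1] sum 64, len 10
end 16: [3, 9, 8, 4, 7, 12, 11, 1, 10] sum 65, len 9
end 17: [8, 4, 7, 12, 11, 1, 10, 11] sum 64, len 8
Shortest qualifying length: 8.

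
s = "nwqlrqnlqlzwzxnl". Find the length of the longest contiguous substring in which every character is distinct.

[n] len 1
[n, w] len 2
[n, w, q] len 3
[n, w, q, l] len 4
[n, w, q, l, r] len 5
[l, r, q] len 3
[l, r, q, n] len 4
[r, q, n, l] len 4
[n, l, q] len 3
[q, l] len 2
[q, l, z] len 3
[q, l, z, w] len 4
[w, z] len 2
[w, z, x] len 3
[w, z, x, n] len 4
[w, z, x, n, l] len 5
Longest all-distinct length: 5.

5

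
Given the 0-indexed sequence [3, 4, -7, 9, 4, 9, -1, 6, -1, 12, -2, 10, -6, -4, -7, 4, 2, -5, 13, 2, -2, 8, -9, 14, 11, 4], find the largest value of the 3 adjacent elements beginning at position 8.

12

Elements at indices 8..10: -1, 12, -2
max(-1, 12, -2) = 12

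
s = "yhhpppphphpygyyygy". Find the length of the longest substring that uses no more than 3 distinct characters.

12

Extend right; when distinct count exceeds 3, shrink from the left:
[y] 1 distinct, len 1
[y, h] 2 distinct, len 2
[y, h, h] 2 distinct, len 3
[y, h, h, p] 3 distinct, len 4
[y, h, h, p, p] 3 distinct, len 5
[y, h, h, p, p, p] 3 distinct, len 6
[y, h, h, p, p, p, p] 3 distinct, len 7
[y, h, h, p, p, p, p, h] 3 distinct, len 8
[y, h, h, p, p, p, p, h, p] 3 distinct, len 9
[y, h, h, p, p, p, p, h, p, h] 3 distinct, len 10
[y, h, h, p, p, p, p, h, p, h, p] 3 distinct, len 11
[y, h, h, p, p, p, p, h, p, h, p, y] 3 distinct, len 12
[p, y, g] 3 distinct, len 3
[p, y, g, y] 3 distinct, len 4
[p, y, g, y, y] 3 distinct, len 5
[p, y, g, y, y, y] 3 distinct, len 6
[p, y, g, y, y, y, g] 3 distinct, len 7
[p, y, g, y, y, y, g, y] 3 distinct, len 8
Longest length with ≤3 distinct: 12.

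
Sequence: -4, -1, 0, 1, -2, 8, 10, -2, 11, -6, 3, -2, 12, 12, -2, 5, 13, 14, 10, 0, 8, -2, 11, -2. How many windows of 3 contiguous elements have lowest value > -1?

(-4, -1, 0) → min -4
(-1, 0, 1) → min -1
(0, 1, -2) → min -2
(1, -2, 8) → min -2
(-2, 8, 10) → min -2
(8, 10, -2) → min -2
(10, -2, 11) → min -2
(-2, 11, -6) → min -6
(11, -6, 3) → min -6
(-6, 3, -2) → min -6
(3, -2, 12) → min -2
(-2, 12, 12) → min -2
(12, 12, -2) → min -2
(12, -2, 5) → min -2
(-2, 5, 13) → min -2
(5, 13, 14) → min 5  > -1 ✓
(13, 14, 10) → min 10  > -1 ✓
(14, 10, 0) → min 0  > -1 ✓
(10, 0, 8) → min 0  > -1 ✓
(0, 8, -2) → min -2
(8, -2, 11) → min -2
(-2, 11, -2) → min -2
4 windows satisfy the condition.

4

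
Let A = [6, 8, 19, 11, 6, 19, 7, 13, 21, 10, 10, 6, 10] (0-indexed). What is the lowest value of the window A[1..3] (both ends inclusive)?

Elements at indices 1..3: 8, 19, 11
min(8, 19, 11) = 8

8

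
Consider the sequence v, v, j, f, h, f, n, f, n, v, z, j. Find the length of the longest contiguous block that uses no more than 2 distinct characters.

[v] 1 distinct, len 1
[v, v] 1 distinct, len 2
[v, v, j] 2 distinct, len 3
[j, f] 2 distinct, len 2
[f, h] 2 distinct, len 2
[f, h, f] 2 distinct, len 3
[f, n] 2 distinct, len 2
[f, n, f] 2 distinct, len 3
[f, n, f, n] 2 distinct, len 4
[n, v] 2 distinct, len 2
[v, z] 2 distinct, len 2
[z, j] 2 distinct, len 2
Longest length with ≤2 distinct: 4.

4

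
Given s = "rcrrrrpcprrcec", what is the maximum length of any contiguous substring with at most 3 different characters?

12

add r: window [r] (1 distinct), len 1
add c: window [r, c] (2 distinct), len 2
add r: window [r, c, r] (2 distinct), len 3
add r: window [r, c, r, r] (2 distinct), len 4
add r: window [r, c, r, r, r] (2 distinct), len 5
add r: window [r, c, r, r, r, r] (2 distinct), len 6
add p: window [r, c, r, r, r, r, p] (3 distinct), len 7
add c: window [r, c, r, r, r, r, p, c] (3 distinct), len 8
add p: window [r, c, r, r, r, r, p, c, p] (3 distinct), len 9
add r: window [r, c, r, r, r, r, p, c, p, r] (3 distinct), len 10
add r: window [r, c, r, r, r, r, p, c, p, r, r] (3 distinct), len 11
add c: window [r, c, r, r, r, r, p, c, p, r, r, c] (3 distinct), len 12
add e: window [r, r, c, e] (3 distinct), len 4
add c: window [r, r, c, e, c] (3 distinct), len 5
Longest length with ≤3 distinct: 12.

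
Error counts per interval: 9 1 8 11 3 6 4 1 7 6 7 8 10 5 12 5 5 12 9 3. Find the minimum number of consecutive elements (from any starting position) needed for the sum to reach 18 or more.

Extend right; whenever the sum reaches 18, record the length and shrink from the left:
add 9: running sum 9 < 18
add 1: running sum 10 < 18
end 2: [9, 1, 8] sum 18, len 3
end 3: [8, 11] sum 19, len 2
end 4: [8, 11, 3] sum 22, len 3
end 5: [11, 3, 6] sum 20, len 3
end 6: [11, 3, 6, 4] sum 24, len 4
end 7: [11, 3, 6, 4, 1] sum 25, len 5
end 8: [6, 4, 1, 7] sum 18, len 4
end 9: [4, 1, 7, 6] sum 18, len 4
end 10: [7, 6, 7] sum 20, len 3
end 11: [6, 7, 8] sum 21, len 3
end 12: [8, 10] sum 18, len 2
end 13: [8, 10, 5] sum 23, len 3
end 14: [10, 5, 12] sum 27, len 3
end 15: [5, 12, 5] sum 22, len 3
end 16: [12, 5, 5] sum 22, len 3
end 17: [5, 5, 12] sum 22, len 3
end 18: [12, 9] sum 21, len 2
end 19: [12, 9, 3] sum 24, len 3
Shortest qualifying length: 2.

2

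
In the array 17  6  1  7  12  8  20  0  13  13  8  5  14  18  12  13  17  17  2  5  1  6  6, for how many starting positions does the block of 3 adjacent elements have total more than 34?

[17, 6, 1] → sum 24
[6, 1, 7] → sum 14
[1, 7, 12] → sum 20
[7, 12, 8] → sum 27
[12, 8, 20] → sum 40  > 34 ✓
[8, 20, 0] → sum 28
[20, 0, 13] → sum 33
[0, 13, 13] → sum 26
[13, 13, 8] → sum 34
[13, 8, 5] → sum 26
[8, 5, 14] → sum 27
[5, 14, 18] → sum 37  > 34 ✓
[14, 18, 12] → sum 44  > 34 ✓
[18, 12, 13] → sum 43  > 34 ✓
[12, 13, 17] → sum 42  > 34 ✓
[13, 17, 17] → sum 47  > 34 ✓
[17, 17, 2] → sum 36  > 34 ✓
[17, 2, 5] → sum 24
[2, 5, 1] → sum 8
[5, 1, 6] → sum 12
[1, 6, 6] → sum 13
7 windows satisfy the condition.

7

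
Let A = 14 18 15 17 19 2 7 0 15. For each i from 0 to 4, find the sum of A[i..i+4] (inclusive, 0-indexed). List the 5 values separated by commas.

83, 71, 60, 45, 43

[14, 18, 15, 17, 19] → sum 83
[18, 15, 17, 19, 2] → sum 71
[15, 17, 19, 2, 7] → sum 60
[17, 19, 2, 7, 0] → sum 45
[19, 2, 7, 0, 15] → sum 43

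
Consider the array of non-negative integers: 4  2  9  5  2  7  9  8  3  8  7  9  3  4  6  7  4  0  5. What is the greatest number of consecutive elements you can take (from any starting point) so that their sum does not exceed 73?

13

Extend to the right; shrink from the left whenever the sum exceeds 73:
add 4: [4] sum 4, len 1
add 2: [4, 2] sum 6, len 2
add 9: [4, 2, 9] sum 15, len 3
add 5: [4, 2, 9, 5] sum 20, len 4
add 2: [4, 2, 9, 5, 2] sum 22, len 5
add 7: [4, 2, 9, 5, 2, 7] sum 29, len 6
add 9: [4, 2, 9, 5, 2, 7, 9] sum 38, len 7
add 8: [4, 2, 9, 5, 2, 7, 9, 8] sum 46, len 8
add 3: [4, 2, 9, 5, 2, 7, 9, 8, 3] sum 49, len 9
add 8: [4, 2, 9, 5, 2, 7, 9, 8, 3, 8] sum 57, len 10
add 7: [4, 2, 9, 5, 2, 7, 9, 8, 3, 8, 7] sum 64, len 11
add 9: [4, 2, 9, 5, 2, 7, 9, 8, 3, 8, 7, 9] sum 73, len 12
add 3: [2, 9, 5, 2, 7, 9, 8, 3, 8, 7, 9, 3] sum 72, len 12
add 4: [5, 2, 7, 9, 8, 3, 8, 7, 9, 3, 4] sum 65, len 11
add 6: [5, 2, 7, 9, 8, 3, 8, 7, 9, 3, 4, 6] sum 71, len 12
add 7: [2, 7, 9, 8, 3, 8, 7, 9, 3, 4, 6, 7] sum 73, len 12
add 4: [9, 8, 3, 8, 7, 9, 3, 4, 6, 7, 4] sum 68, len 11
add 0: [9, 8, 3, 8, 7, 9, 3, 4, 6, 7, 4, 0] sum 68, len 12
add 5: [9, 8, 3, 8, 7, 9, 3, 4, 6, 7, 4, 0, 5] sum 73, len 13
Longest length seen: 13.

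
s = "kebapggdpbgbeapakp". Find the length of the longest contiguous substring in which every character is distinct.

[k] len 1
[k, e] len 2
[k, e, b] len 3
[k, e, b, a] len 4
[k, e, b, a, p] len 5
[k, e, b, a, p, g] len 6
[g] len 1
[g, d] len 2
[g, d, p] len 3
[g, d, p, b] len 4
[d, p, b, g] len 4
[g, b] len 2
[g, b, e] len 3
[g, b, e, a] len 4
[g, b, e, a, p] len 5
[p, a] len 2
[p, a, k] len 3
[a, k, p] len 3
Longest all-distinct length: 6.

6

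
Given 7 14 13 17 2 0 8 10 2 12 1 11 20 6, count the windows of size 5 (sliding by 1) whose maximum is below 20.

8

[7, 14, 13, 17, 2] → max 17  < 20 ✓
[14, 13, 17, 2, 0] → max 17  < 20 ✓
[13, 17, 2, 0, 8] → max 17  < 20 ✓
[17, 2, 0, 8, 10] → max 17  < 20 ✓
[2, 0, 8, 10, 2] → max 10  < 20 ✓
[0, 8, 10, 2, 12] → max 12  < 20 ✓
[8, 10, 2, 12, 1] → max 12  < 20 ✓
[10, 2, 12, 1, 11] → max 12  < 20 ✓
[2, 12, 1, 11, 20] → max 20
[12, 1, 11, 20, 6] → max 20
8 windows satisfy the condition.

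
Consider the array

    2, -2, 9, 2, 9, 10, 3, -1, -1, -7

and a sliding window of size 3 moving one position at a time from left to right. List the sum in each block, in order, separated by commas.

(2, -2, 9) → sum 9
(-2, 9, 2) → sum 9
(9, 2, 9) → sum 20
(2, 9, 10) → sum 21
(9, 10, 3) → sum 22
(10, 3, -1) → sum 12
(3, -1, -1) → sum 1
(-1, -1, -7) → sum -9

9, 9, 20, 21, 22, 12, 1, -9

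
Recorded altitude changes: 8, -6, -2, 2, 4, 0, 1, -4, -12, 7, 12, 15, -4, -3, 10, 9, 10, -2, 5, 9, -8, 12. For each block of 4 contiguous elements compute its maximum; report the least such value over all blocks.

1

[8, -6, -2, 2] → max 8
[-6, -2, 2, 4] → max 4
[-2, 2, 4, 0] → max 4
[2, 4, 0, 1] → max 4
[4, 0, 1, -4] → max 4
[0, 1, -4, -12] → max 1
[1, -4, -12, 7] → max 7
[-4, -12, 7, 12] → max 12
[-12, 7, 12, 15] → max 15
[7, 12, 15, -4] → max 15
[12, 15, -4, -3] → max 15
[15, -4, -3, 10] → max 15
[-4, -3, 10, 9] → max 10
[-3, 10, 9, 10] → max 10
[10, 9, 10, -2] → max 10
[9, 10, -2, 5] → max 10
[10, -2, 5, 9] → max 10
[-2, 5, 9, -8] → max 9
[5, 9, -8, 12] → max 12
Least of these is 1.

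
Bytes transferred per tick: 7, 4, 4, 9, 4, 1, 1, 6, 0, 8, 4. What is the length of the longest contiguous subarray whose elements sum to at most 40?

Extend to the right; shrink from the left whenever the sum exceeds 40:
→ 7: sum 7, len 1
→ 4: sum 11, len 2
→ 4: sum 15, len 3
→ 9: sum 24, len 4
→ 4: sum 28, len 5
→ 1: sum 29, len 6
→ 1: sum 30, len 7
→ 6: sum 36, len 8
→ 0: sum 36, len 9
→ 8 (dropped 7): sum 37, len 9
→ 4 (dropped 4): sum 37, len 9
Longest length seen: 9.

9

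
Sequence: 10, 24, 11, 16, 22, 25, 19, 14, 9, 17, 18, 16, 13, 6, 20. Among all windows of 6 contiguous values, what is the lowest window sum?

79

10 24 11 16 22 25 → sum 108
24 11 16 22 25 19 → sum 117
11 16 22 25 19 14 → sum 107
16 22 25 19 14 9 → sum 105
22 25 19 14 9 17 → sum 106
25 19 14 9 17 18 → sum 102
19 14 9 17 18 16 → sum 93
14 9 17 18 16 13 → sum 87
9 17 18 16 13 6 → sum 79
17 18 16 13 6 20 → sum 90
Lowest of these is 79.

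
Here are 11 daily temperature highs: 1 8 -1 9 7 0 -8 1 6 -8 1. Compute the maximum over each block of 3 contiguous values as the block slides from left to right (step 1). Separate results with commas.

8, 9, 9, 9, 7, 1, 6, 6, 6

Sliding a size-3 window across the 11 values:
1 8 -1 → max 8
8 -1 9 → max 9
-1 9 7 → max 9
9 7 0 → max 9
7 0 -8 → max 7
0 -8 1 → max 1
-8 1 6 → max 6
1 6 -8 → max 6
6 -8 1 → max 6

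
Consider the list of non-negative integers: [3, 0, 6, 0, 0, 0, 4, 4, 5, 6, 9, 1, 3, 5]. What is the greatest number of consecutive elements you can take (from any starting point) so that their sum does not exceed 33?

10

Extend to the right; shrink from the left whenever the sum exceeds 33:
add 3: [3] sum 3, len 1
add 0: [3, 0] sum 3, len 2
add 6: [3, 0, 6] sum 9, len 3
add 0: [3, 0, 6, 0] sum 9, len 4
add 0: [3, 0, 6, 0, 0] sum 9, len 5
add 0: [3, 0, 6, 0, 0, 0] sum 9, len 6
add 4: [3, 0, 6, 0, 0, 0, 4] sum 13, len 7
add 4: [3, 0, 6, 0, 0, 0, 4, 4] sum 17, len 8
add 5: [3, 0, 6, 0, 0, 0, 4, 4, 5] sum 22, len 9
add 6: [3, 0, 6, 0, 0, 0, 4, 4, 5, 6] sum 28, len 10
add 9: [0, 0, 0, 4, 4, 5, 6, 9] sum 28, len 8
add 1: [0, 0, 0, 4, 4, 5, 6, 9, 1] sum 29, len 9
add 3: [0, 0, 0, 4, 4, 5, 6, 9, 1, 3] sum 32, len 10
add 5: [4, 5, 6, 9, 1, 3, 5] sum 33, len 7
Longest length seen: 10.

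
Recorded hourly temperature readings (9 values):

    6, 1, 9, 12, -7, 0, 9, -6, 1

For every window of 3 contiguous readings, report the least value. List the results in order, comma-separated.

1, 1, -7, -7, -7, -6, -6

Sliding a size-3 window across the 9 values:
(6, 1, 9) → min 1
(1, 9, 12) → min 1
(9, 12, -7) → min -7
(12, -7, 0) → min -7
(-7, 0, 9) → min -7
(0, 9, -6) → min -6
(9, -6, 1) → min -6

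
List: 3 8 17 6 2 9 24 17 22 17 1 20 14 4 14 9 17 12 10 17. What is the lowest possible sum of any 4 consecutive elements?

33

Each size-4 window and its sum:
3 8 17 6 → sum 34
8 17 6 2 → sum 33
17 6 2 9 → sum 34
6 2 9 24 → sum 41
2 9 24 17 → sum 52
9 24 17 22 → sum 72
24 17 22 17 → sum 80
17 22 17 1 → sum 57
22 17 1 20 → sum 60
17 1 20 14 → sum 52
1 20 14 4 → sum 39
20 14 4 14 → sum 52
14 4 14 9 → sum 41
4 14 9 17 → sum 44
14 9 17 12 → sum 52
9 17 12 10 → sum 48
17 12 10 17 → sum 56
Lowest of these is 33.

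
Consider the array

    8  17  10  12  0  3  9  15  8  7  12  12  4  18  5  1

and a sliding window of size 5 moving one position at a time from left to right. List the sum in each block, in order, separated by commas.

47, 42, 34, 39, 35, 42, 51, 54, 43, 53, 51, 40

[8, 17, 10, 12, 0] → sum 47
[17, 10, 12, 0, 3] → sum 42
[10, 12, 0, 3, 9] → sum 34
[12, 0, 3, 9, 15] → sum 39
[0, 3, 9, 15, 8] → sum 35
[3, 9, 15, 8, 7] → sum 42
[9, 15, 8, 7, 12] → sum 51
[15, 8, 7, 12, 12] → sum 54
[8, 7, 12, 12, 4] → sum 43
[7, 12, 12, 4, 18] → sum 53
[12, 12, 4, 18, 5] → sum 51
[12, 4, 18, 5, 1] → sum 40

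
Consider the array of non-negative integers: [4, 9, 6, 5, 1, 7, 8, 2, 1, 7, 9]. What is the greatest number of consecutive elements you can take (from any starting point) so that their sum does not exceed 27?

6

[4] sum 4 len 1
[4, 9] sum 13 len 2
[4, 9, 6] sum 19 len 3
[4, 9, 6, 5] sum 24 len 4
[4, 9, 6, 5, 1] sum 25 len 5
[6, 5, 1, 7] sum 19 len 4
[6, 5, 1, 7, 8] sum 27 len 5
[5, 1, 7, 8, 2] sum 23 len 5
[5, 1, 7, 8, 2, 1] sum 24 len 6
[1, 7, 8, 2, 1, 7] sum 26 len 6
[8, 2, 1, 7, 9] sum 27 len 5
Longest length seen: 6.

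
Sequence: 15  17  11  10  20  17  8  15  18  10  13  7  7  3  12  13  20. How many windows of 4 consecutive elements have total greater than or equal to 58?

4

15 17 11 10 → sum 53
17 11 10 20 → sum 58  ≥ 58 ✓
11 10 20 17 → sum 58  ≥ 58 ✓
10 20 17 8 → sum 55
20 17 8 15 → sum 60  ≥ 58 ✓
17 8 15 18 → sum 58  ≥ 58 ✓
8 15 18 10 → sum 51
15 18 10 13 → sum 56
18 10 13 7 → sum 48
10 13 7 7 → sum 37
13 7 7 3 → sum 30
7 7 3 12 → sum 29
7 3 12 13 → sum 35
3 12 13 20 → sum 48
4 windows satisfy the condition.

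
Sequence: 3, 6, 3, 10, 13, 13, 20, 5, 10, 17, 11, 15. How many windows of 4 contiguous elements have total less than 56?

3 6 3 10 → sum 22  < 56 ✓
6 3 10 13 → sum 32  < 56 ✓
3 10 13 13 → sum 39  < 56 ✓
10 13 13 20 → sum 56
13 13 20 5 → sum 51  < 56 ✓
13 20 5 10 → sum 48  < 56 ✓
20 5 10 17 → sum 52  < 56 ✓
5 10 17 11 → sum 43  < 56 ✓
10 17 11 15 → sum 53  < 56 ✓
8 windows satisfy the condition.

8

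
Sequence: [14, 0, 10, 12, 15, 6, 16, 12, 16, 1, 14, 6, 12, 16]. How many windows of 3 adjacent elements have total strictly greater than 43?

1

[14, 0, 10] → sum 24
[0, 10, 12] → sum 22
[10, 12, 15] → sum 37
[12, 15, 6] → sum 33
[15, 6, 16] → sum 37
[6, 16, 12] → sum 34
[16, 12, 16] → sum 44  > 43 ✓
[12, 16, 1] → sum 29
[16, 1, 14] → sum 31
[1, 14, 6] → sum 21
[14, 6, 12] → sum 32
[6, 12, 16] → sum 34
1 window satisfy the condition.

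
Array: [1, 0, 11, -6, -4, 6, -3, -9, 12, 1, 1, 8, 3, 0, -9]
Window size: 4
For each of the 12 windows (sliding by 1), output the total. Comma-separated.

[1, 0, 11, -6] → sum 6
[0, 11, -6, -4] → sum 1
[11, -6, -4, 6] → sum 7
[-6, -4, 6, -3] → sum -7
[-4, 6, -3, -9] → sum -10
[6, -3, -9, 12] → sum 6
[-3, -9, 12, 1] → sum 1
[-9, 12, 1, 1] → sum 5
[12, 1, 1, 8] → sum 22
[1, 1, 8, 3] → sum 13
[1, 8, 3, 0] → sum 12
[8, 3, 0, -9] → sum 2

6, 1, 7, -7, -10, 6, 1, 5, 22, 13, 12, 2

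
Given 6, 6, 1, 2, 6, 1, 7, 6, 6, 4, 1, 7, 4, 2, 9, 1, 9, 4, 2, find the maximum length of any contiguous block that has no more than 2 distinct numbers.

3

[6] 1 distinct, len 1
[6, 6] 1 distinct, len 2
[6, 6, 1] 2 distinct, len 3
[1, 2] 2 distinct, len 2
[2, 6] 2 distinct, len 2
[6, 1] 2 distinct, len 2
[1, 7] 2 distinct, len 2
[7, 6] 2 distinct, len 2
[7, 6, 6] 2 distinct, len 3
[6, 6, 4] 2 distinct, len 3
[4, 1] 2 distinct, len 2
[1, 7] 2 distinct, len 2
[7, 4] 2 distinct, len 2
[4, 2] 2 distinct, len 2
[2, 9] 2 distinct, len 2
[9, 1] 2 distinct, len 2
[9, 1, 9] 2 distinct, len 3
[9, 4] 2 distinct, len 2
[4, 2] 2 distinct, len 2
Longest length with ≤2 distinct: 3.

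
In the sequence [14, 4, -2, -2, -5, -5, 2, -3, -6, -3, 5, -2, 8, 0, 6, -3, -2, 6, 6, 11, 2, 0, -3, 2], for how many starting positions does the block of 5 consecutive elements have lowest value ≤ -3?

17

14 4 -2 -2 -5 → min -5  ≤ -3 ✓
4 -2 -2 -5 -5 → min -5  ≤ -3 ✓
-2 -2 -5 -5 2 → min -5  ≤ -3 ✓
-2 -5 -5 2 -3 → min -5  ≤ -3 ✓
-5 -5 2 -3 -6 → min -6  ≤ -3 ✓
-5 2 -3 -6 -3 → min -6  ≤ -3 ✓
2 -3 -6 -3 5 → min -6  ≤ -3 ✓
-3 -6 -3 5 -2 → min -6  ≤ -3 ✓
-6 -3 5 -2 8 → min -6  ≤ -3 ✓
-3 5 -2 8 0 → min -3  ≤ -3 ✓
5 -2 8 0 6 → min -2
-2 8 0 6 -3 → min -3  ≤ -3 ✓
8 0 6 -3 -2 → min -3  ≤ -3 ✓
0 6 -3 -2 6 → min -3  ≤ -3 ✓
6 -3 -2 6 6 → min -3  ≤ -3 ✓
-3 -2 6 6 11 → min -3  ≤ -3 ✓
-2 6 6 11 2 → min -2
6 6 11 2 0 → min 0
6 11 2 0 -3 → min -3  ≤ -3 ✓
11 2 0 -3 2 → min -3  ≤ -3 ✓
17 windows satisfy the condition.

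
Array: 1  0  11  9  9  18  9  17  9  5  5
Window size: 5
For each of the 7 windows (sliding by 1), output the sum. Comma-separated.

(1, 0, 11, 9, 9) → sum 30
(0, 11, 9, 9, 18) → sum 47
(11, 9, 9, 18, 9) → sum 56
(9, 9, 18, 9, 17) → sum 62
(9, 18, 9, 17, 9) → sum 62
(18, 9, 17, 9, 5) → sum 58
(9, 17, 9, 5, 5) → sum 45

30, 47, 56, 62, 62, 58, 45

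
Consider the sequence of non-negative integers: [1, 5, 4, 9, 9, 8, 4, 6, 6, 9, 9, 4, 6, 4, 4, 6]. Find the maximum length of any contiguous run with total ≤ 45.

add 1: [1] sum 1, len 1
add 5: [1, 5] sum 6, len 2
add 4: [1, 5, 4] sum 10, len 3
add 9: [1, 5, 4, 9] sum 19, len 4
add 9: [1, 5, 4, 9, 9] sum 28, len 5
add 8: [1, 5, 4, 9, 9, 8] sum 36, len 6
add 4: [1, 5, 4, 9, 9, 8, 4] sum 40, len 7
add 6: [5, 4, 9, 9, 8, 4, 6] sum 45, len 7
add 6: [9, 9, 8, 4, 6, 6] sum 42, len 6
add 9: [9, 8, 4, 6, 6, 9] sum 42, len 6
add 9: [8, 4, 6, 6, 9, 9] sum 42, len 6
add 4: [4, 6, 6, 9, 9, 4] sum 38, len 6
add 6: [4, 6, 6, 9, 9, 4, 6] sum 44, len 7
add 4: [6, 6, 9, 9, 4, 6, 4] sum 44, len 7
add 4: [6, 9, 9, 4, 6, 4, 4] sum 42, len 7
add 6: [9, 9, 4, 6, 4, 4, 6] sum 42, len 7
Longest length seen: 7.

7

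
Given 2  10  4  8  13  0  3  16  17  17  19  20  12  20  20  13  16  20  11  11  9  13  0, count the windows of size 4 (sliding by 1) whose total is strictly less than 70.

2 10 4 8 → sum 24  < 70 ✓
10 4 8 13 → sum 35  < 70 ✓
4 8 13 0 → sum 25  < 70 ✓
8 13 0 3 → sum 24  < 70 ✓
13 0 3 16 → sum 32  < 70 ✓
0 3 16 17 → sum 36  < 70 ✓
3 16 17 17 → sum 53  < 70 ✓
16 17 17 19 → sum 69  < 70 ✓
17 17 19 20 → sum 73
17 19 20 12 → sum 68  < 70 ✓
19 20 12 20 → sum 71
20 12 20 20 → sum 72
12 20 20 13 → sum 65  < 70 ✓
20 20 13 16 → sum 69  < 70 ✓
20 13 16 20 → sum 69  < 70 ✓
13 16 20 11 → sum 60  < 70 ✓
16 20 11 11 → sum 58  < 70 ✓
20 11 11 9 → sum 51  < 70 ✓
11 11 9 13 → sum 44  < 70 ✓
11 9 13 0 → sum 33  < 70 ✓
17 windows satisfy the condition.

17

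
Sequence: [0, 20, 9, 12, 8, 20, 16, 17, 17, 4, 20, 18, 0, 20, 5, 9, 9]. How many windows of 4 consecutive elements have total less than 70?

(0, 20, 9, 12) → sum 41  < 70 ✓
(20, 9, 12, 8) → sum 49  < 70 ✓
(9, 12, 8, 20) → sum 49  < 70 ✓
(12, 8, 20, 16) → sum 56  < 70 ✓
(8, 20, 16, 17) → sum 61  < 70 ✓
(20, 16, 17, 17) → sum 70
(16, 17, 17, 4) → sum 54  < 70 ✓
(17, 17, 4, 20) → sum 58  < 70 ✓
(17, 4, 20, 18) → sum 59  < 70 ✓
(4, 20, 18, 0) → sum 42  < 70 ✓
(20, 18, 0, 20) → sum 58  < 70 ✓
(18, 0, 20, 5) → sum 43  < 70 ✓
(0, 20, 5, 9) → sum 34  < 70 ✓
(20, 5, 9, 9) → sum 43  < 70 ✓
13 windows satisfy the condition.

13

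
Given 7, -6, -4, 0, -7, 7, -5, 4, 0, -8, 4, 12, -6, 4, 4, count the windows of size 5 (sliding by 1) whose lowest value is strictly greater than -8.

[7, -6, -4, 0, -7] → min -7  > -8 ✓
[-6, -4, 0, -7, 7] → min -7  > -8 ✓
[-4, 0, -7, 7, -5] → min -7  > -8 ✓
[0, -7, 7, -5, 4] → min -7  > -8 ✓
[-7, 7, -5, 4, 0] → min -7  > -8 ✓
[7, -5, 4, 0, -8] → min -8
[-5, 4, 0, -8, 4] → min -8
[4, 0, -8, 4, 12] → min -8
[0, -8, 4, 12, -6] → min -8
[-8, 4, 12, -6, 4] → min -8
[4, 12, -6, 4, 4] → min -6  > -8 ✓
6 windows satisfy the condition.

6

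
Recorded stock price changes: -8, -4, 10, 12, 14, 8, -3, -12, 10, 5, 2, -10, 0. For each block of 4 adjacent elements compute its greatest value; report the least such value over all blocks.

Each size-4 window and its max:
[-8, -4, 10, 12] → max 12
[-4, 10, 12, 14] → max 14
[10, 12, 14, 8] → max 14
[12, 14, 8, -3] → max 14
[14, 8, -3, -12] → max 14
[8, -3, -12, 10] → max 10
[-3, -12, 10, 5] → max 10
[-12, 10, 5, 2] → max 10
[10, 5, 2, -10] → max 10
[5, 2, -10, 0] → max 5
Least of these is 5.

5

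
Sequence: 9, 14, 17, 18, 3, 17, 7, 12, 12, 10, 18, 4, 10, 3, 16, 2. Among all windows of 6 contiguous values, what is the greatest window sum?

(9, 14, 17, 18, 3, 17) → sum 78
(14, 17, 18, 3, 17, 7) → sum 76
(17, 18, 3, 17, 7, 12) → sum 74
(18, 3, 17, 7, 12, 12) → sum 69
(3, 17, 7, 12, 12, 10) → sum 61
(17, 7, 12, 12, 10, 18) → sum 76
(7, 12, 12, 10, 18, 4) → sum 63
(12, 12, 10, 18, 4, 10) → sum 66
(12, 10, 18, 4, 10, 3) → sum 57
(10, 18, 4, 10, 3, 16) → sum 61
(18, 4, 10, 3, 16, 2) → sum 53
Greatest of these is 78.

78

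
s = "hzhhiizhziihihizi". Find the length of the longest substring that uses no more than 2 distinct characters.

[h] 1 distinct, len 1
[h, z] 2 distinct, len 2
[h, z, h] 2 distinct, len 3
[h, z, h, h] 2 distinct, len 4
[h, h, i] 2 distinct, len 3
[h, h, i, i] 2 distinct, len 4
[i, i, z] 2 distinct, len 3
[z, h] 2 distinct, len 2
[z, h, z] 2 distinct, len 3
[z, i] 2 distinct, len 2
[z, i, i] 2 distinct, len 3
[i, i, h] 2 distinct, len 3
[i, i, h, i] 2 distinct, len 4
[i, i, h, i, h] 2 distinct, len 5
[i, i, h, i, h, i] 2 distinct, len 6
[i, z] 2 distinct, len 2
[i, z, i] 2 distinct, len 3
Longest length with ≤2 distinct: 6.

6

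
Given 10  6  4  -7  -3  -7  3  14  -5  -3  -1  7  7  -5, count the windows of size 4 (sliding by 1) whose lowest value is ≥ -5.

5

(10, 6, 4, -7) → min -7
(6, 4, -7, -3) → min -7
(4, -7, -3, -7) → min -7
(-7, -3, -7, 3) → min -7
(-3, -7, 3, 14) → min -7
(-7, 3, 14, -5) → min -7
(3, 14, -5, -3) → min -5  ≥ -5 ✓
(14, -5, -3, -1) → min -5  ≥ -5 ✓
(-5, -3, -1, 7) → min -5  ≥ -5 ✓
(-3, -1, 7, 7) → min -3  ≥ -5 ✓
(-1, 7, 7, -5) → min -5  ≥ -5 ✓
5 windows satisfy the condition.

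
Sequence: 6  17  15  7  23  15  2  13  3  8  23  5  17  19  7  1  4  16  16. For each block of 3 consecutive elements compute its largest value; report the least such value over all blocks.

Window maxs for each of the 17 positions:
[6, 17, 15] → max 17
[17, 15, 7] → max 17
[15, 7, 23] → max 23
[7, 23, 15] → max 23
[23, 15, 2] → max 23
[15, 2, 13] → max 15
[2, 13, 3] → max 13
[13, 3, 8] → max 13
[3, 8, 23] → max 23
[8, 23, 5] → max 23
[23, 5, 17] → max 23
[5, 17, 19] → max 19
[17, 19, 7] → max 19
[19, 7, 1] → max 19
[7, 1, 4] → max 7
[1, 4, 16] → max 16
[4, 16, 16] → max 16
Least of these is 7.

7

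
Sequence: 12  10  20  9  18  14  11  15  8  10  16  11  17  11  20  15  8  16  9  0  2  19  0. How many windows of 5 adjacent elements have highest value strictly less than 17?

12 10 20 9 18 → max 20
10 20 9 18 14 → max 20
20 9 18 14 11 → max 20
9 18 14 11 15 → max 18
18 14 11 15 8 → max 18
14 11 15 8 10 → max 15  < 17 ✓
11 15 8 10 16 → max 16  < 17 ✓
15 8 10 16 11 → max 16  < 17 ✓
8 10 16 11 17 → max 17
10 16 11 17 11 → max 17
16 11 17 11 20 → max 20
11 17 11 20 15 → max 20
17 11 20 15 8 → max 20
11 20 15 8 16 → max 20
20 15 8 16 9 → max 20
15 8 16 9 0 → max 16  < 17 ✓
8 16 9 0 2 → max 16  < 17 ✓
16 9 0 2 19 → max 19
9 0 2 19 0 → max 19
5 windows satisfy the condition.

5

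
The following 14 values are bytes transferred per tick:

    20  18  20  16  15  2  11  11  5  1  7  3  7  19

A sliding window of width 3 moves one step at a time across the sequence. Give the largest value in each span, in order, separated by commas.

20, 20, 20, 16, 15, 11, 11, 11, 7, 7, 7, 19

20 18 20 → max 20
18 20 16 → max 20
20 16 15 → max 20
16 15 2 → max 16
15 2 11 → max 15
2 11 11 → max 11
11 11 5 → max 11
11 5 1 → max 11
5 1 7 → max 7
1 7 3 → max 7
7 3 7 → max 7
3 7 19 → max 19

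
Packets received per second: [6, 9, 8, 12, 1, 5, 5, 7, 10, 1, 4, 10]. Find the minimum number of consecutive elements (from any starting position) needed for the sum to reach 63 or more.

9

add 6: running sum 6 < 63
add 9: running sum 15 < 63
add 8: running sum 23 < 63
add 12: running sum 35 < 63
add 1: running sum 36 < 63
add 5: running sum 41 < 63
add 5: running sum 46 < 63
add 7: running sum 53 < 63
end 8: [6, 9, 8, 12, 1, 5, 5, 7, 10] sum 63, len 9
end 9: [6, 9, 8, 12, 1, 5, 5, 7, 10, 1] sum 64, len 10
end 10: [6, 9, 8, 12, 1, 5, 5, 7, 10, 1, 4] sum 68, len 11
end 11: [8, 12, 1, 5, 5, 7, 10, 1, 4, 10] sum 63, len 10
Shortest qualifying length: 9.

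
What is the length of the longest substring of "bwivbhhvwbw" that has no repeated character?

5

add b: [b] len 1
add w: [b, w] len 2
add i: [b, w, i] len 3
add v: [b, w, i, v] len 4
add b (repeat b, move left end past it): [w, i, v, b] len 4
add h: [w, i, v, b, h] len 5
add h (repeat h, move left end past it): [h] len 1
add v: [h, v] len 2
add w: [h, v, w] len 3
add b: [h, v, w, b] len 4
add w (repeat w, move left end past it): [b, w] len 2
Longest all-distinct length: 5.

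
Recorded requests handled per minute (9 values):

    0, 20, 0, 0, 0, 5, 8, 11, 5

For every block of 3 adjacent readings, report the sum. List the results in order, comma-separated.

20, 20, 0, 5, 13, 24, 24

[0, 20, 0] → sum 20
[20, 0, 0] → sum 20
[0, 0, 0] → sum 0
[0, 0, 5] → sum 5
[0, 5, 8] → sum 13
[5, 8, 11] → sum 24
[8, 11, 5] → sum 24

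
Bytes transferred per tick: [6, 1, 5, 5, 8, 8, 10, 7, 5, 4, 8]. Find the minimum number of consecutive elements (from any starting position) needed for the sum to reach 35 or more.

Extend right; whenever the sum reaches 35, record the length and shrink from the left:
add 6: running sum 6 < 35
add 1: running sum 7 < 35
add 5: running sum 12 < 35
add 5: running sum 17 < 35
add 8: running sum 25 < 35
add 8: running sum 33 < 35
add 10: shortest ending here [5, 5, 8, 8, 10] sum 36, len 5
add 7: shortest ending here [5, 8, 8, 10, 7] sum 38, len 5
add 5: shortest ending here [8, 8, 10, 7, 5] sum 38, len 5
add 4: shortest ending here [8, 8, 10, 7, 5, 4] sum 42, len 6
add 8: shortest ending here [8, 10, 7, 5, 4, 8] sum 42, len 6
Shortest qualifying length: 5.

5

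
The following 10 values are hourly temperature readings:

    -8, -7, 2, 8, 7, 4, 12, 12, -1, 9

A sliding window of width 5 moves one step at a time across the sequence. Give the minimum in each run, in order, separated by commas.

-8 -7 2 8 7 → min -8
-7 2 8 7 4 → min -7
2 8 7 4 12 → min 2
8 7 4 12 12 → min 4
7 4 12 12 -1 → min -1
4 12 12 -1 9 → min -1

-8, -7, 2, 4, -1, -1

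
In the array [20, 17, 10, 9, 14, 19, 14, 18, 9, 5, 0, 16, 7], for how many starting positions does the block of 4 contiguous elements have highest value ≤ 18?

(20, 17, 10, 9) → max 20
(17, 10, 9, 14) → max 17  ≤ 18 ✓
(10, 9, 14, 19) → max 19
(9, 14, 19, 14) → max 19
(14, 19, 14, 18) → max 19
(19, 14, 18, 9) → max 19
(14, 18, 9, 5) → max 18  ≤ 18 ✓
(18, 9, 5, 0) → max 18  ≤ 18 ✓
(9, 5, 0, 16) → max 16  ≤ 18 ✓
(5, 0, 16, 7) → max 16  ≤ 18 ✓
5 windows satisfy the condition.

5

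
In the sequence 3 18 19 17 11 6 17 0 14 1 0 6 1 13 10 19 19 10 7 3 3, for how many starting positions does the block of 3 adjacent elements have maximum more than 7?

16

3 18 19 → max 19  > 7 ✓
18 19 17 → max 19  > 7 ✓
19 17 11 → max 19  > 7 ✓
17 11 6 → max 17  > 7 ✓
11 6 17 → max 17  > 7 ✓
6 17 0 → max 17  > 7 ✓
17 0 14 → max 17  > 7 ✓
0 14 1 → max 14  > 7 ✓
14 1 0 → max 14  > 7 ✓
1 0 6 → max 6
0 6 1 → max 6
6 1 13 → max 13  > 7 ✓
1 13 10 → max 13  > 7 ✓
13 10 19 → max 19  > 7 ✓
10 19 19 → max 19  > 7 ✓
19 19 10 → max 19  > 7 ✓
19 10 7 → max 19  > 7 ✓
10 7 3 → max 10  > 7 ✓
7 3 3 → max 7
16 windows satisfy the condition.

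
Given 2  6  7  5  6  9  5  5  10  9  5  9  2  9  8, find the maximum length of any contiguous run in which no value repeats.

4

[2] len 1
[2, 6] len 2
[2, 6, 7] len 3
[2, 6, 7, 5] len 4
[7, 5, 6] len 3
[7, 5, 6, 9] len 4
[6, 9, 5] len 3
[5] len 1
[5, 10] len 2
[5, 10, 9] len 3
[10, 9, 5] len 3
[5, 9] len 2
[5, 9, 2] len 3
[2, 9] len 2
[2, 9, 8] len 3
Longest all-distinct length: 4.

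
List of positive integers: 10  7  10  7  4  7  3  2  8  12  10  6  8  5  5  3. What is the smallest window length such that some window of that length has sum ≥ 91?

13

Extend right; whenever the sum reaches 91, record the length and shrink from the left:
add 10: running sum 10 < 91
add 7: running sum 17 < 91
add 10: running sum 27 < 91
add 7: running sum 34 < 91
add 4: running sum 38 < 91
add 7: running sum 45 < 91
add 3: running sum 48 < 91
add 2: running sum 50 < 91
add 8: running sum 58 < 91
add 12: running sum 70 < 91
add 10: running sum 80 < 91
add 6: running sum 86 < 91
add 8: shortest ending here [10, 7, 10, 7, 4, 7, 3, 2, 8, 12, 10, 6, 8] sum 94, len 13
add 5: shortest ending here [10, 7, 10, 7, 4, 7, 3, 2, 8, 12, 10, 6, 8, 5] sum 99, len 14
add 5: shortest ending here [7, 10, 7, 4, 7, 3, 2, 8, 12, 10, 6, 8, 5, 5] sum 94, len 14
add 3: shortest ending here [7, 10, 7, 4, 7, 3, 2, 8, 12, 10, 6, 8, 5, 5, 3] sum 97, len 15
Shortest qualifying length: 13.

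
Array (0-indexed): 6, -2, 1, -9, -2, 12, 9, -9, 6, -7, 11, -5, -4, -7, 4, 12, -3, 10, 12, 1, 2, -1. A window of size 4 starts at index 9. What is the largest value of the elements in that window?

11

Elements at indices 9..12: -7, 11, -5, -4
max(-7, 11, -5, -4) = 11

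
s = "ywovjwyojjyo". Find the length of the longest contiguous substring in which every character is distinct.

5

add y: [y] len 1
add w: [y, w] len 2
add o: [y, w, o] len 3
add v: [y, w, o, v] len 4
add j: [y, w, o, v, j] len 5
add w (repeat w, move left end past it): [o, v, j, w] len 4
add y: [o, v, j, w, y] len 5
add o (repeat o, move left end past it): [v, j, w, y, o] len 5
add j (repeat j, move left end past it): [w, y, o, j] len 4
add j (repeat j, move left end past it): [j] len 1
add y: [j, y] len 2
add o: [j, y, o] len 3
Longest all-distinct length: 5.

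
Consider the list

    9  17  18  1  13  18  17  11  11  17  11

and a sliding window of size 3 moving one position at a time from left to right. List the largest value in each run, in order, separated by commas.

Sliding a size-3 window across the 11 values:
[9, 17, 18] → max 18
[17, 18, 1] → max 18
[18, 1, 13] → max 18
[1, 13, 18] → max 18
[13, 18, 17] → max 18
[18, 17, 11] → max 18
[17, 11, 11] → max 17
[11, 11, 17] → max 17
[11, 17, 11] → max 17

18, 18, 18, 18, 18, 18, 17, 17, 17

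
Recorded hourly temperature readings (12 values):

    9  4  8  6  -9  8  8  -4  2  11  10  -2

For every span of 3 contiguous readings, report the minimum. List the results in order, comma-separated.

4, 4, -9, -9, -9, -4, -4, -4, 2, -2

Sliding a size-3 window across the 12 values:
9 4 8 → min 4
4 8 6 → min 4
8 6 -9 → min -9
6 -9 8 → min -9
-9 8 8 → min -9
8 8 -4 → min -4
8 -4 2 → min -4
-4 2 11 → min -4
2 11 10 → min 2
11 10 -2 → min -2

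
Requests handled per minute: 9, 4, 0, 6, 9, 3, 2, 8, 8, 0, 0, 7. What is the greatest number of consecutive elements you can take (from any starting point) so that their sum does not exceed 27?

add 9: [9] sum 9, len 1
add 4: [9, 4] sum 13, len 2
add 0: [9, 4, 0] sum 13, len 3
add 6: [9, 4, 0, 6] sum 19, len 4
add 9: [4, 0, 6, 9] sum 19, len 4
add 3: [4, 0, 6, 9, 3] sum 22, len 5
add 2: [4, 0, 6, 9, 3, 2] sum 24, len 6
add 8: [9, 3, 2, 8] sum 22, len 4
add 8: [3, 2, 8, 8] sum 21, len 4
add 0: [3, 2, 8, 8, 0] sum 21, len 5
add 0: [3, 2, 8, 8, 0, 0] sum 21, len 6
add 7: [2, 8, 8, 0, 0, 7] sum 25, len 6
Longest length seen: 6.

6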